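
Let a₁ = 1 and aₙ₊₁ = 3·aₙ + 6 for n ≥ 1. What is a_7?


Computing step by step:
a_1 = 1
a_2 = 9
a_3 = 33
a_4 = 105
a_5 = 321
a_6 = 969
a_7 = 2913


a_7 = 2913


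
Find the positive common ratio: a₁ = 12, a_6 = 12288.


r^(n-1) = aₙ/a₁
r^5 = 12288/12 = 1024
r = 1024^(1/5)
= 4

r = 4


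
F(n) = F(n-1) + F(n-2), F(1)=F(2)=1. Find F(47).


Fibonacci sequence: 1, 1, 2, 3, 5, 8, 13, 21, 34, 55, 89, ...
F(47) = 2971215073

F(47) = 2971215073


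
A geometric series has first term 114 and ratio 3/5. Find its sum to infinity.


S∞ = a₁/(1-r) = 114/(1 - 3/5)
= 114/(2/5)
= 285

S∞ = 285


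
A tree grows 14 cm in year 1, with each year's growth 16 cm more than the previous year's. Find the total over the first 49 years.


aₙ = 14 + (49-1)×16 = 782
Sₙ = n(a₁+aₙ)/2 = 49×(14+782)/2
= 49×796/2 = 19502

S_49 = 19502


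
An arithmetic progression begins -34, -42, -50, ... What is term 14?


aₙ = a₁ + (n-1)d
= -34 + (14-1)×-8
= -34 - 104
= -138

a_14 = -138


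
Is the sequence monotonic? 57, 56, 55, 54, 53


Differences: -1, -1, -1, -1
All differences < 0 → strictly DECREASING

Monotonically decreasing


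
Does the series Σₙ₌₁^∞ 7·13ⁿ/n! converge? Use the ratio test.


aₙ = 7·13^n/n!
a_{n+1}/aₙ = 13^(n+1)/(n+1)! × n!/13^n  (constant 7 cancels)
= 13/(n+1)
L = lim(n→∞) 13/(n+1) = 0
L < 1 → series CONVERGES

Converges (ratio test: L = 0 < 1)


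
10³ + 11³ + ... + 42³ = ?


Σₖ₌10^42 k³ = [42·43/2]² − [9·10/2]²
= 815409 − 2025 = 813384

Σk³ = 813384


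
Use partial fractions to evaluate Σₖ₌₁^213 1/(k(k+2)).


1/(k(k+2)) = (1/2)·(1/k - 1/(k+2)) (partial fractions)
Telescoping: Σ = (1/2)·(1 + 1/2 - 1/214 - 1/215) = 34293/46010

Sum = 34293/46010


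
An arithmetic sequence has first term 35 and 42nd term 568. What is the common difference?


d = (aₙ - a₁)/(n-1)
= (568 - 35)/(42-1)
= 533/41 = 13

d = 13


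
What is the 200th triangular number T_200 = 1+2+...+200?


n(n+1)/2 = 200×201/2 = 40200/2 = 20100

Σk = 20100


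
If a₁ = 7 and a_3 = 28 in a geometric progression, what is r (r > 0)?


r^(n-1) = aₙ/a₁
r^2 = 28/7 = 4
r = 4^(1/2)
= ±2; taking r > 0 gives r = 2

r = 2


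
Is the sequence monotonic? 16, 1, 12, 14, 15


Differences: -15, 11, 2, 1
Difference at position 2 is +11 (> 0) but position 1 is -15 (< 0) — sequence both rises and falls
→ NOT monotonic

Not monotonic


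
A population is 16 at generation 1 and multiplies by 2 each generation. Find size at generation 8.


aₙ = a₁·r^(n-1)
= 16×2^7
= 16×128
= 2048

a_8 = 2048


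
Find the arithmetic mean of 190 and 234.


AM = (190 + 234)/2 = 424/2 = 212

AM = 212


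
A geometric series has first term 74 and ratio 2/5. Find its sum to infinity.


S∞ = a₁/(1-r) = 74/(1 - 2/5)
= 74/(3/5)
= 370/3

S∞ = 370/3


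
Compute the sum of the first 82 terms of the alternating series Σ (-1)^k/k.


S = -1 + 1/2 - 1/3 + 1/4 - 1/5 + 1/6 - 1/7 + 1/8 ± ...
= -0.6871
(Full series converges to -ln(2) ≈ -0.6931)

S_82 = -0.6871


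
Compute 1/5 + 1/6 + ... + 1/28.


Σₖ₌5^28 1/k = 1/5 + 1/6 + 1/7 + ... + 1/28
= 148084936403/80313433200
≈ 1.8438

Sum = 148084936403/80313433200 ≈ 1.8438


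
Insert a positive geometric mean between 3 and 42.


GM = √(3×42) = √126 = 11.225

GM = 11.225


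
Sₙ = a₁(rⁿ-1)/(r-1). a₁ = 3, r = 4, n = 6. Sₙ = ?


Sₙ = 3×(4^6 - 1)/(4 - 1)
= 3×(4096 - 1)/3
= 3×4095/3
= 4095

S_6 = 4095


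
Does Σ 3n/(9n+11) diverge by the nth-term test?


lim(n→∞) 3n/(9n+11) = 3/9 = 1/3  (divide numerator and denominator by n)
lim aₙ = 1/3 ≠ 0 → series DIVERGES

Diverges (lim aₙ = 1/3 ≠ 0)


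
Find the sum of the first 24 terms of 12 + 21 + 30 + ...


aₙ = 12 + (24-1)×9 = 219
Sₙ = n(a₁+aₙ)/2 = 24×(12+219)/2
= 24×231/2 = 2772

S_24 = 2772


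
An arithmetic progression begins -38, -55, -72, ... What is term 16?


aₙ = a₁ + (n-1)d
= -38 + (16-1)×-17
= -38 - 255
= -293

a_16 = -293


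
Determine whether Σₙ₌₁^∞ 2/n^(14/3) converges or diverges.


p-series test: Σ c/n^p converges if p > 1, diverges if p ≤ 1 (constant c > 0 doesn't affect convergence).
p = 14/3
14/3 > 1 → CONVERGES

Converges (p = 14/3 > 1)


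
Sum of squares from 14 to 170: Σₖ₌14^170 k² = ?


Σₖ₌14^170 k² = Σₖ₌₁^170 k² − Σₖ₌₁^13 k²
= 170·171·341/6 − 13·14·27/6
= 1652145 − 819 = 1651326

Σk² = 1651326


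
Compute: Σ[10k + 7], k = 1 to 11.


Σ(10k+7) = 10·Σk + 7·n
= 10·66 + 7·11
= 660 + 77 = 737

Σ = 737


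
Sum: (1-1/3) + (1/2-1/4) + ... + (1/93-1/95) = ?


Telescoping with gap 2: two head and two tail terms survive.
= (1 + 1/2) - (1/94 + 1/95)
= 3/2 - 1/94 - 1/95 = 6603/4465

Sum = 6603/4465


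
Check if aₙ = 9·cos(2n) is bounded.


For all n, -1 ≤ cos(2n) ≤ 1, so -9 ≤ 9·cos(2n) ≤ 9
Lower bound: -9, Upper bound: 9
The sequence IS bounded

Bounded (-9 ≤ aₙ ≤ 9)


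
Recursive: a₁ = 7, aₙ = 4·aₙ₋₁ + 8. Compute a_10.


Computing step by step:
a_1 = 7
a_2 = 36
a_3 = 152
a_4 = 616
a_5 = 2472
a_6 = 9896
a_7 = 39592
a_8 = 158376
a_9 = 633512
a_10 = 2534056


a_10 = 2534056


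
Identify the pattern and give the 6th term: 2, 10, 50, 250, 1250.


Pattern: geometric (r=5)
Terms: 2, 10, 50, 250, 1250
Next term = 6250

Next term = 6250


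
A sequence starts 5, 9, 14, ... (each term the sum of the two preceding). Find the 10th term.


Computing iteratively: 5, 9, 14, 23, 37, 60, 97, 157, 254, 411
a_10 = 411

a_10 = 411


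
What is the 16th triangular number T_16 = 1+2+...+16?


n(n+1)/2 = 16×17/2 = 272/2 = 136

Σk = 136


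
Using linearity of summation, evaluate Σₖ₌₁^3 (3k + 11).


Σ(3k+11) = 3·Σk + 11·n
= 3·6 + 11·3
= 18 + 33 = 51

Σ = 51


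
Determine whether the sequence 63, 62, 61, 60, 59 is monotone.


Differences: -1, -1, -1, -1
All differences < 0 → strictly DECREASING

Monotonically decreasing


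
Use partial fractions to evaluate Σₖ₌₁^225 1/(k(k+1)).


1/(k(k+1)) = 1/k - 1/(k+1) (partial fractions)
Telescoping: Σ = 1 - 1/226 = 225/226

Sum = 225/226


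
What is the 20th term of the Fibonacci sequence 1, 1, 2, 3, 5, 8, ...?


Fibonacci sequence: 1, 1, 2, 3, 5, 8, 13, 21, 34, 55, 89, ...
F(20) = 6765

F(20) = 6765


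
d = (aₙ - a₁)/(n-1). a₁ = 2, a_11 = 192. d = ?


d = (aₙ - a₁)/(n-1)
= (192 - 2)/(11-1)
= 190/10 = 19

d = 19


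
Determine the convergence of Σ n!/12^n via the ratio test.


aₙ = n!/12^n
a_{n+1}/aₙ = (n+1)!/12^(n+1) × 12^n/n!
= (n+1)/12
L = lim(n→∞) (n+1)/12 = ∞
L > 1 → series DIVERGES

Diverges (ratio test: L = ∞ > 1)


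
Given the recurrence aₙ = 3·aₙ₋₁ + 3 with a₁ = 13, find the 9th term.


Computing step by step:
a_1 = 13
a_2 = 42
a_3 = 129
a_4 = 390
a_5 = 1173
a_6 = 3522
a_7 = 10569
a_8 = 31710
a_9 = 95133


a_9 = 95133


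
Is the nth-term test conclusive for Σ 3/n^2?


lim(n→∞) 3/n^2 = 0
lim aₙ = 0 → nth-term test is INCONCLUSIVE
(Need other tests; this is actually a convergent p-series with p=2 > 1)

Inconclusive (lim aₙ = 0; need another test)


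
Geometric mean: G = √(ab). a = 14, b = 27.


GM = √(14×27) = √378 = 19.4422

GM = 19.4422


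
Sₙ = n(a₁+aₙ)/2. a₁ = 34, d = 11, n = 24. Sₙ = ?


aₙ = 34 + (24-1)×11 = 287
Sₙ = n(a₁+aₙ)/2 = 24×(34+287)/2
= 24×321/2 = 3852

S_24 = 3852


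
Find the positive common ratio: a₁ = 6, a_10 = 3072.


r^(n-1) = aₙ/a₁
r^9 = 3072/6 = 512
r = 512^(1/9)
= 2

r = 2


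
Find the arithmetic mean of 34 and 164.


AM = (34 + 164)/2 = 198/2 = 99

AM = 99


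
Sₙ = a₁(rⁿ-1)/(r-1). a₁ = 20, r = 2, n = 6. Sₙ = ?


Sₙ = 20×(2^6 - 1)/(2 - 1)
= 20×(64 - 1)/1
= 20×63/1
= 1260

S_6 = 1260


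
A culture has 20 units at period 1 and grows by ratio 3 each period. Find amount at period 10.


aₙ = a₁·r^(n-1)
= 20×3^9
= 20×19683
= 393660

a_10 = 393660


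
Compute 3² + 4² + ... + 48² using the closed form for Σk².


Σₖ₌3^48 k² = Σₖ₌₁^48 k² − Σₖ₌₁^2 k²
= 48·49·97/6 − 2·3·5/6
= 38024 − 5 = 38019

Σk² = 38019


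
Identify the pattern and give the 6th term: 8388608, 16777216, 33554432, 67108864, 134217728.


Pattern: powers of 2: 2ⁿ
Terms: 8388608, 16777216, 33554432, 67108864, 134217728
Next term = 268435456

Next term = 268435456


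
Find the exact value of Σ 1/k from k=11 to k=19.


Σₖ₌11^19 1/k = 1/11 + 1/12 + 1/13 + 1/14 + 1/15 + 1/16 + 1/17 + 1/18 + 1/19
= 144045379/232792560
≈ 0.6188

Sum = 144045379/232792560 ≈ 0.6188


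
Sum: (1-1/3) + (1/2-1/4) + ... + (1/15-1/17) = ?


Telescoping with gap 2: two head and two tail terms survive.
= (1 + 1/2) - (1/16 + 1/17)
= 3/2 - 1/16 - 1/17 = 375/272

Sum = 375/272


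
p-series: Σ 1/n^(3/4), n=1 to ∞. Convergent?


p-series test: Σ c/n^p converges if p > 1, diverges if p ≤ 1 (constant c > 0 doesn't affect convergence).
p = 3/4
3/4 ≤ 1 → DIVERGES

Diverges (p = 3/4 ≤ 1)


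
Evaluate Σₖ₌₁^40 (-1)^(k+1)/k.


S = 1 - 1/2 + 1/3 - 1/4 + 1/5 - 1/6 + 1/7 - 1/8 ± ...
= 0.6808
(Full series converges to +ln(2) ≈ +0.6931)

S_40 = 0.6808


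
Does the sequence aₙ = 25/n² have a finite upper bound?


a₁ = 25, a₂ = 25/4, a₃ = 25/9, ...
0 < aₙ ≤ 25 for all n ≥ 1
The sequence IS bounded

Bounded (0 < aₙ ≤ 25)


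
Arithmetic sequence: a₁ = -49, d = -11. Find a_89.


aₙ = a₁ + (n-1)d
= -49 + (89-1)×-11
= -49 - 968
= -1017

a_89 = -1017


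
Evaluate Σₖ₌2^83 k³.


Σₖ₌2^83 k³ = [83·84/2]² − [1·2/2]²
= 12152196 − 1 = 12152195

Σk³ = 12152195


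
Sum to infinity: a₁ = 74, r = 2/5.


S∞ = a₁/(1-r) = 74/(1 - 2/5)
= 74/(3/5)
= 370/3

S∞ = 370/3


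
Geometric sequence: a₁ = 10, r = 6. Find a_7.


aₙ = a₁·r^(n-1)
= 10×6^6
= 10×46656
= 466560

a_7 = 466560


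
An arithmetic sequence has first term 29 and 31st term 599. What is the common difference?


d = (aₙ - a₁)/(n-1)
= (599 - 29)/(31-1)
= 570/30 = 19

d = 19


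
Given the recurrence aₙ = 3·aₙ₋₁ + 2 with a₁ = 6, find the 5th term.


Computing step by step:
a_1 = 6
a_2 = 20
a_3 = 62
a_4 = 188
a_5 = 566


a_5 = 566


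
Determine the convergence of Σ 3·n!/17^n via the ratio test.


aₙ = 3·n!/17^n
a_{n+1}/aₙ = (n+1)!/17^(n+1) × 17^n/n!  (constant 3 cancels)
= (n+1)/17
L = lim(n→∞) (n+1)/17 = ∞
L > 1 → series DIVERGES

Diverges (ratio test: L = ∞ > 1)


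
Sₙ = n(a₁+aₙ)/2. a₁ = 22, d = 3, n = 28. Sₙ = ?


aₙ = 22 + (28-1)×3 = 103
Sₙ = n(a₁+aₙ)/2 = 28×(22+103)/2
= 28×125/2 = 1750

S_28 = 1750


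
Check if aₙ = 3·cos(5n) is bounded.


For all n, -1 ≤ cos(5n) ≤ 1, so -3 ≤ 3·cos(5n) ≤ 3
Lower bound: -3, Upper bound: 3
The sequence IS bounded

Bounded (-3 ≤ aₙ ≤ 3)


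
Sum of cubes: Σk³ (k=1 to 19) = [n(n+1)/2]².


n(n+1)/2 = 19×20/2 = 190
Σk³ = 190² = 36100

Σk³ = 36100


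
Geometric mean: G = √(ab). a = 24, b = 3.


GM = √(24×3) = √72 = 8.4853

GM = 8.4853


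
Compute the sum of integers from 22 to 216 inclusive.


Σₖ₌22^216 k = Σₖ₌₁^216 k − Σₖ₌₁^21 k
= 216·217/2 − 21·22/2
= 23436 − 231 = 23205

Σk = 23205


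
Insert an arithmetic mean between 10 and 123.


AM = (10 + 123)/2 = 133/2 = 66.5

AM = 66.5


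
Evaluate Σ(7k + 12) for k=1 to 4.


Σ(7k+12) = 7·Σk + 12·n
= 7·10 + 12·4
= 70 + 48 = 118

Σ = 118


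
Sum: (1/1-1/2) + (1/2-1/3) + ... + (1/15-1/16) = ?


Telescoping: adjacent terms cancel.
= 1/1 - 1/16
= 1 - 1/16 = 15/16

Sum = 15/16


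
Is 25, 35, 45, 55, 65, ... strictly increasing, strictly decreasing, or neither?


Differences: 10, 10, 10, 10
All differences > 0 → strictly INCREASING

Monotonically increasing


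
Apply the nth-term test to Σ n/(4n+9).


lim(n→∞) n/(4n+9) = 1/4 = 1/4  (divide numerator and denominator by n)
lim aₙ = 1/4 ≠ 0 → series DIVERGES

Diverges (lim aₙ = 1/4 ≠ 0)


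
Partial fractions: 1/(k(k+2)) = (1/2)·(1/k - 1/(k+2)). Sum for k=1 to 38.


1/(k(k+2)) = (1/2)·(1/k - 1/(k+2)) (partial fractions)
Telescoping: Σ = (1/2)·(1 + 1/2 - 1/39 - 1/40) = 2261/3120

Sum = 2261/3120


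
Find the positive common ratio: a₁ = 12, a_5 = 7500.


r^(n-1) = aₙ/a₁
r^4 = 7500/12 = 625
r = 625^(1/4)
= ±5; taking r > 0 gives r = 5

r = 5


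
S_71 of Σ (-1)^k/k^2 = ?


S = -1 + 1/4 - 1/9 + 1/16 - 1/25 + 1/36 - 1/49 + 1/64 ± ...
= -0.8226
(Full series converges to -π²/12 ≈ -0.8225)

S_71 = -0.8226


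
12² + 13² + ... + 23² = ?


Σₖ₌12^23 k² = Σₖ₌₁^23 k² − Σₖ₌₁^11 k²
= 23·24·47/6 − 11·12·23/6
= 4324 − 506 = 3818

Σk² = 3818


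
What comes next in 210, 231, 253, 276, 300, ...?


Pattern: triangular numbers: n(n+1)/2
Terms: 210, 231, 253, 276, 300
Next term = 325

Next term = 325


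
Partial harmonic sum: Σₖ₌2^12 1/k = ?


Σₖ₌2^12 1/k = 1/2 + 1/3 + 1/4 + ... + 1/12
= 58301/27720
≈ 2.1032

Sum = 58301/27720 ≈ 2.1032


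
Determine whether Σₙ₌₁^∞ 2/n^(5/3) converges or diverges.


p-series test: Σ c/n^p converges if p > 1, diverges if p ≤ 1 (constant c > 0 doesn't affect convergence).
p = 5/3
5/3 > 1 → CONVERGES

Converges (p = 5/3 > 1)


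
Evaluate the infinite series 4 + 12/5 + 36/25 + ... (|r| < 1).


S∞ = a₁/(1-r) = 4/(1 - 3/5)
= 4/(2/5)
= 10

S∞ = 10


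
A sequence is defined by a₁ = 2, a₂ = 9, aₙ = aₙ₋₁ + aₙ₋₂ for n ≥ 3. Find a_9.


Computing iteratively: 2, 9, 11, 20, 31, 51, 82, 133, 215
a_9 = 215

a_9 = 215


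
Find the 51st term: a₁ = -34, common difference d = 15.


aₙ = a₁ + (n-1)d
= -34 + (51-1)×15
= -34 + 750
= 716

a_51 = 716


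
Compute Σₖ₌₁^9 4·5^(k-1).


Sₙ = 4×(5^9 - 1)/(5 - 1)
= 4×(1953125 - 1)/4
= 4×1953124/4
= 1953124

S_9 = 1953124


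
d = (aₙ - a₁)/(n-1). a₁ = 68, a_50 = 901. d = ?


d = (aₙ - a₁)/(n-1)
= (901 - 68)/(50-1)
= 833/49 = 17

d = 17


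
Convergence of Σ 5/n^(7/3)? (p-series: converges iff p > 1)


p-series test: Σ c/n^p converges if p > 1, diverges if p ≤ 1 (constant c > 0 doesn't affect convergence).
p = 7/3
7/3 > 1 → CONVERGES

Converges (p = 7/3 > 1)


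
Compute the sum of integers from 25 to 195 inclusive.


Σₖ₌25^195 k = Σₖ₌₁^195 k − Σₖ₌₁^24 k
= 195·196/2 − 24·25/2
= 19110 − 300 = 18810

Σk = 18810


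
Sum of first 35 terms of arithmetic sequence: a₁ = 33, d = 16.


aₙ = 33 + (35-1)×16 = 577
Sₙ = n(a₁+aₙ)/2 = 35×(33+577)/2
= 35×610/2 = 10675

S_35 = 10675


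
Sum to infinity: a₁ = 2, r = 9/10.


S∞ = a₁/(1-r) = 2/(1 - 9/10)
= 2/(1/10)
= 20

S∞ = 20


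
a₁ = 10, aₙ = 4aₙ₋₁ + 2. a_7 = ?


Computing step by step:
a_1 = 10
a_2 = 42
a_3 = 170
a_4 = 682
a_5 = 2730
a_6 = 10922
a_7 = 43690


a_7 = 43690


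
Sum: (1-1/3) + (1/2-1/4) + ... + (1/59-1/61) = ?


Telescoping with gap 2: two head and two tail terms survive.
= (1 + 1/2) - (1/60 + 1/61)
= 3/2 - 1/60 - 1/61 = 5369/3660

Sum = 5369/3660


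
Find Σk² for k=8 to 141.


Σₖ₌8^141 k² = Σₖ₌₁^141 k² − Σₖ₌₁^7 k²
= 141·142·283/6 − 7·8·15/6
= 944371 − 140 = 944231

Σk² = 944231


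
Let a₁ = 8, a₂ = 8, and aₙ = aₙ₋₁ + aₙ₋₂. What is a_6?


Computing iteratively: 8, 8, 16, 24, 40, 64
a_6 = 64

a_6 = 64


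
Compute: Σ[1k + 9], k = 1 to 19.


Σ(1k+9) = 1·Σk + 9·n
= 1·190 + 9·19
= 190 + 171 = 361

Σ = 361


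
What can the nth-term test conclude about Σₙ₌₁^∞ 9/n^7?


lim(n→∞) 9/n^7 = 0
lim aₙ = 0 → nth-term test is INCONCLUSIVE
(Need other tests; this is actually a convergent p-series with p=7 > 1)

Inconclusive (lim aₙ = 0; need another test)


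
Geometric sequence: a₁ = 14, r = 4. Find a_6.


aₙ = a₁·r^(n-1)
= 14×4^5
= 14×1024
= 14336

a_6 = 14336


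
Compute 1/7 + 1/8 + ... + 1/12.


Σₖ₌7^12 1/k = 1/7 + 1/8 + 1/9 + 1/10 + 1/11 + 1/12
= 18107/27720
≈ 0.6532

Sum = 18107/27720 ≈ 0.6532


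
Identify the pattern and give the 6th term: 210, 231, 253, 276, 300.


Pattern: triangular numbers: n(n+1)/2
Terms: 210, 231, 253, 276, 300
Next term = 325

Next term = 325


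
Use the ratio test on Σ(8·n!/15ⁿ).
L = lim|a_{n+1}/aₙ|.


aₙ = 8·n!/15^n
a_{n+1}/aₙ = (n+1)!/15^(n+1) × 15^n/n!  (constant 8 cancels)
= (n+1)/15
L = lim(n→∞) (n+1)/15 = ∞
L > 1 → series DIVERGES

Diverges (ratio test: L = ∞ > 1)


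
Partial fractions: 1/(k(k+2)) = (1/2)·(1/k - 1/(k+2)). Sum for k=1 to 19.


1/(k(k+2)) = (1/2)·(1/k - 1/(k+2)) (partial fractions)
Telescoping: Σ = (1/2)·(1 + 1/2 - 1/20 - 1/21) = 589/840

Sum = 589/840


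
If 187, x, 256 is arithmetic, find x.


AM = (187 + 256)/2 = 443/2 = 221.5

AM = 221.5


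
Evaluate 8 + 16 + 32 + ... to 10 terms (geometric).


Sₙ = 8×(2^10 - 1)/(2 - 1)
= 8×(1024 - 1)/1
= 8×1023/1
= 8184

S_10 = 8184


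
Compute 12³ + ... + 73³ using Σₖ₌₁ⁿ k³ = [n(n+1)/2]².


Σₖ₌12^73 k³ = [73·74/2]² − [11·12/2]²
= 7295401 − 4356 = 7291045

Σk³ = 7291045


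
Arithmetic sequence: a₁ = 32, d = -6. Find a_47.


aₙ = a₁ + (n-1)d
= 32 + (47-1)×-6
= 32 - 276
= -244

a_47 = -244


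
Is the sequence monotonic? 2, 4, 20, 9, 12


Differences: 2, 16, -11, 3
Difference at position 1 is +2 (> 0) but position 3 is -11 (< 0) — sequence both rises and falls
→ NOT monotonic

Not monotonic


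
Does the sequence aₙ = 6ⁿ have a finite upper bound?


aₙ = 6ⁿ → as n→∞, aₙ→∞ (since base 6 > 1)
No finite upper bound exists
The sequence is UNBOUNDED

Unbounded (aₙ → ∞ as n → ∞)


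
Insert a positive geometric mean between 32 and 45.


GM = √(32×45) = √1440 = 37.9473

GM = 37.9473


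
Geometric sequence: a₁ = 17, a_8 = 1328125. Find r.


r^(n-1) = aₙ/a₁
r^7 = 1328125/17 = 78125
r = 78125^(1/7)
= 5

r = 5


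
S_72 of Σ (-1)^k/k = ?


S = -1 + 1/2 - 1/3 + 1/4 - 1/5 + 1/6 - 1/7 + 1/8 ± ...
= -0.6863
(Full series converges to -ln(2) ≈ -0.6931)

S_72 = -0.6863


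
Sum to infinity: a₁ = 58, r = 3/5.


S∞ = a₁/(1-r) = 58/(1 - 3/5)
= 58/(2/5)
= 145

S∞ = 145


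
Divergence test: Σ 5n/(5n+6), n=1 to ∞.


lim(n→∞) 5n/(5n+6) = 5/5 = 1  (divide numerator and denominator by n)
lim aₙ = 1 ≠ 0 → series DIVERGES

Diverges (lim aₙ = 1 ≠ 0)


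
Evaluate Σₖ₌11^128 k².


Σₖ₌11^128 k² = Σₖ₌₁^128 k² − Σₖ₌₁^10 k²
= 128·129·257/6 − 10·11·21/6
= 707264 − 385 = 706879

Σk² = 706879


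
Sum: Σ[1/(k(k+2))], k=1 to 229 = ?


1/(k(k+2)) = (1/2)·(1/k - 1/(k+2)) (partial fractions)
Telescoping: Σ = (1/2)·(1 + 1/2 - 1/230 - 1/231) = 39617/53130

Sum = 39617/53130


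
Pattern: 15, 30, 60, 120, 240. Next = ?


Pattern: geometric (r=2)
Terms: 15, 30, 60, 120, 240
Next term = 480

Next term = 480


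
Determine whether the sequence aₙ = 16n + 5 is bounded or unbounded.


aₙ = 16n + 5 → as n→∞, aₙ→∞
No finite upper bound exists
The sequence is UNBOUNDED

Unbounded (aₙ → ∞ as n → ∞)


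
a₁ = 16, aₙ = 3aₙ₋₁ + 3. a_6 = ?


Computing step by step:
a_1 = 16
a_2 = 51
a_3 = 156
a_4 = 471
a_5 = 1416
a_6 = 4251


a_6 = 4251


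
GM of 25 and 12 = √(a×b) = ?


GM = √(25×12) = √300 = 17.3205

GM = 17.3205


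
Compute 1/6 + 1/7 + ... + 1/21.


Σₖ₌6^21 1/k = 1/6 + 1/7 + 1/8 + ... + 1/21
= 105689791/77597520
≈ 1.362

Sum = 105689791/77597520 ≈ 1.362


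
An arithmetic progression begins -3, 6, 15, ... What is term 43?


aₙ = a₁ + (n-1)d
= -3 + (43-1)×9
= -3 + 378
= 375

a_43 = 375


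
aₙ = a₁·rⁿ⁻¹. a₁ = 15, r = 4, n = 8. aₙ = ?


aₙ = a₁·r^(n-1)
= 15×4^7
= 15×16384
= 245760

a_8 = 245760


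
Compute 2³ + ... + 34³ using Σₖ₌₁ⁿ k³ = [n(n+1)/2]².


Σₖ₌2^34 k³ = [34·35/2]² − [1·2/2]²
= 354025 − 1 = 354024

Σk³ = 354024


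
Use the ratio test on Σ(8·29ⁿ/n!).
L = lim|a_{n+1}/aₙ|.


aₙ = 8·29^n/n!
a_{n+1}/aₙ = 29^(n+1)/(n+1)! × n!/29^n  (constant 8 cancels)
= 29/(n+1)
L = lim(n→∞) 29/(n+1) = 0
L < 1 → series CONVERGES

Converges (ratio test: L = 0 < 1)


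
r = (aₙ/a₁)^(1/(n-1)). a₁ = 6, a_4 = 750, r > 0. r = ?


r^(n-1) = aₙ/a₁
r^3 = 750/6 = 125
r = 125^(1/3)
= 5

r = 5


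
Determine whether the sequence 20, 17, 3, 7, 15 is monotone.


Differences: -3, -14, 4, 8
Difference at position 3 is +4 (> 0) but position 1 is -3 (< 0) — sequence both rises and falls
→ NOT monotonic

Not monotonic


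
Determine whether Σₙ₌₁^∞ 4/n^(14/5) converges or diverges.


p-series test: Σ c/n^p converges if p > 1, diverges if p ≤ 1 (constant c > 0 doesn't affect convergence).
p = 14/5
14/5 > 1 → CONVERGES

Converges (p = 14/5 > 1)


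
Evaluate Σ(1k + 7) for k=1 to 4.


Σ(1k+7) = 1·Σk + 7·n
= 1·10 + 7·4
= 10 + 28 = 38

Σ = 38


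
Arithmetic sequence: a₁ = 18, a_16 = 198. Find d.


d = (aₙ - a₁)/(n-1)
= (198 - 18)/(16-1)
= 180/15 = 12

d = 12


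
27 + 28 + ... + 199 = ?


Σₖ₌27^199 k = Σₖ₌₁^199 k − Σₖ₌₁^26 k
= 199·200/2 − 26·27/2
= 19900 − 351 = 19549

Σk = 19549


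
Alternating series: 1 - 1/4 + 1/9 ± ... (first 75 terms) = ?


S = 1 - 1/4 + 1/9 - 1/16 + 1/25 - 1/36 + 1/49 - 1/64 ± ...
= 0.8226
(Full series converges to +π²/12 ≈ +0.8225)

S_75 = 0.8226


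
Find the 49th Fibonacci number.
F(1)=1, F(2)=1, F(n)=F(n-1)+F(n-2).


Fibonacci sequence: 1, 1, 2, 3, 5, 8, 13, 21, 34, 55, 89, ...
F(49) = 7778742049

F(49) = 7778742049


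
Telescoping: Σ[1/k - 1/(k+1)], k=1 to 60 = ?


Telescoping: adjacent terms cancel.
= 1/1 - 1/61
= 1 - 1/61 = 60/61

Sum = 60/61


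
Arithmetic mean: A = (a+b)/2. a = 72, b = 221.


AM = (72 + 221)/2 = 293/2 = 146.5

AM = 146.5


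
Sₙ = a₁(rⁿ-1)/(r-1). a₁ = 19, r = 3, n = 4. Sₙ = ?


Sₙ = 19×(3^4 - 1)/(3 - 1)
= 19×(81 - 1)/2
= 19×80/2
= 760

S_4 = 760


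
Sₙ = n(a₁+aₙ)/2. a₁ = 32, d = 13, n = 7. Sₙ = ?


aₙ = 32 + (7-1)×13 = 110
Sₙ = n(a₁+aₙ)/2 = 7×(32+110)/2
= 7×142/2 = 497

S_7 = 497


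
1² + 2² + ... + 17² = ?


n = 17
n(n+1)(2n+1)/6 = 17×18×35/6
= 10710/6 = 1785

Σk² = 1785


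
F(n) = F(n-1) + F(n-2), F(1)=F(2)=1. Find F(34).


Fibonacci sequence: 1, 1, 2, 3, 5, 8, 13, 21, 34, 55, 89, ...
F(34) = 5702887

F(34) = 5702887


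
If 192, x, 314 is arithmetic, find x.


AM = (192 + 314)/2 = 506/2 = 253

AM = 253


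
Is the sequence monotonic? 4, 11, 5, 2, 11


Differences: 7, -6, -3, 9
Difference at position 1 is +7 (> 0) but position 2 is -6 (< 0) — sequence both rises and falls
→ NOT monotonic

Not monotonic


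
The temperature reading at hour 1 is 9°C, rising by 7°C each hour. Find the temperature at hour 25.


aₙ = a₁ + (n-1)d
= 9 + (25-1)×7
= 9 + 168
= 177

a_25 = 177


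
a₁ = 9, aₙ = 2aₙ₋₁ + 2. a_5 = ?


Computing step by step:
a_1 = 9
a_2 = 20
a_3 = 42
a_4 = 86
a_5 = 174


a_5 = 174


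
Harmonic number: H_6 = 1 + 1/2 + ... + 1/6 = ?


H_6 = 1/1 + 1/2 + 1/3 + 1/4 + 1/5 + 1/6
= 49/20
≈ 2.45

H_6 = 49/20 ≈ 2.45


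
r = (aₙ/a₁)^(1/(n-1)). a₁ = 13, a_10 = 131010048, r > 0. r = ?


r^(n-1) = aₙ/a₁
r^9 = 131010048/13 = 10077696
r = 10077696^(1/9)
= 6

r = 6


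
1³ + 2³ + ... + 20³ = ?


n(n+1)/2 = 20×21/2 = 210
Σk³ = 210² = 44100

Σk³ = 44100


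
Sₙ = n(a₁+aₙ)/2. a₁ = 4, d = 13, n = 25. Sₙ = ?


aₙ = 4 + (25-1)×13 = 316
Sₙ = n(a₁+aₙ)/2 = 25×(4+316)/2
= 25×320/2 = 4000

S_25 = 4000


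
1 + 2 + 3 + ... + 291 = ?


n(n+1)/2 = 291×292/2 = 84972/2 = 42486

Σk = 42486


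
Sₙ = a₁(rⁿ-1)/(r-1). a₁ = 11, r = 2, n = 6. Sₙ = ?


Sₙ = 11×(2^6 - 1)/(2 - 1)
= 11×(64 - 1)/1
= 11×63/1
= 693

S_6 = 693


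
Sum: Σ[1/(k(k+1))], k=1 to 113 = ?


1/(k(k+1)) = 1/k - 1/(k+1) (partial fractions)
Telescoping: Σ = 1 - 1/114 = 113/114

Sum = 113/114


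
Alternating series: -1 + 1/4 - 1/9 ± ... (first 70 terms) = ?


S = -1 + 1/4 - 1/9 + 1/16 - 1/25 + 1/36 - 1/49 + 1/64 ± ...
= -0.8224
(Full series converges to -π²/12 ≈ -0.8225)

S_70 = -0.8224


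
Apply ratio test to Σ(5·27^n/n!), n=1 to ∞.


aₙ = 5·27^n/n!
a_{n+1}/aₙ = 27^(n+1)/(n+1)! × n!/27^n  (constant 5 cancels)
= 27/(n+1)
L = lim(n→∞) 27/(n+1) = 0
L < 1 → series CONVERGES

Converges (ratio test: L = 0 < 1)


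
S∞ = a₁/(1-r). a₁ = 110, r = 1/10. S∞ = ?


S∞ = a₁/(1-r) = 110/(1 - 1/10)
= 110/(9/10)
= 1100/9

S∞ = 1100/9


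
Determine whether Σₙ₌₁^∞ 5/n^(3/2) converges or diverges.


p-series test: Σ c/n^p converges if p > 1, diverges if p ≤ 1 (constant c > 0 doesn't affect convergence).
p = 3/2
3/2 > 1 → CONVERGES

Converges (p = 3/2 > 1)


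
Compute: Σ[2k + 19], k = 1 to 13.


Σ(2k+19) = 2·Σk + 19·n
= 2·91 + 19·13
= 182 + 247 = 429

Σ = 429


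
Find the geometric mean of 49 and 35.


GM = √(49×35) = √1715 = 41.4126

GM = 41.4126


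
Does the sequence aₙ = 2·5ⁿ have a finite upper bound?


aₙ = 2·5ⁿ → as n→∞, aₙ→∞ (since base 5 > 1)
No finite upper bound exists
The sequence is UNBOUNDED

Unbounded (aₙ → ∞ as n → ∞)


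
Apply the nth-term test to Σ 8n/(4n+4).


lim(n→∞) 8n/(4n+4) = 8/4 = 2  (divide numerator and denominator by n)
lim aₙ = 2 ≠ 0 → series DIVERGES

Diverges (lim aₙ = 2 ≠ 0)


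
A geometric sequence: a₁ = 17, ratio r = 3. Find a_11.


aₙ = a₁·r^(n-1)
= 17×3^10
= 17×59049
= 1003833

a_11 = 1003833


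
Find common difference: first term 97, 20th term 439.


d = (aₙ - a₁)/(n-1)
= (439 - 97)/(20-1)
= 342/19 = 18

d = 18


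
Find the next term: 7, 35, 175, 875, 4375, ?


Pattern: geometric (r=5)
Terms: 7, 35, 175, 875, 4375
Next term = 21875

Next term = 21875


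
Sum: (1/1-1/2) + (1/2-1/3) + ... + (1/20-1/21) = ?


Telescoping: adjacent terms cancel.
= 1/1 - 1/21
= 1 - 1/21 = 20/21

Sum = 20/21


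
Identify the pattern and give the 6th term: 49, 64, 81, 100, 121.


Pattern: perfect squares: n²
Terms: 49, 64, 81, 100, 121
Next term = 144

Next term = 144


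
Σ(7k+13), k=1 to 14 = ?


Σ(7k+13) = 7·Σk + 13·n
= 7·105 + 13·14
= 735 + 182 = 917

Σ = 917


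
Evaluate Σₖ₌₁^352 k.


n(n+1)/2 = 352×353/2 = 124256/2 = 62128

Σk = 62128


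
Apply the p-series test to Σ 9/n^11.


p-series test: Σ c/n^p converges if p > 1, diverges if p ≤ 1 (constant c > 0 doesn't affect convergence).
p = 11
11 > 1 → CONVERGES

Converges (p = 11 > 1)


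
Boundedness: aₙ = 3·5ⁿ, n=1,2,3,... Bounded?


aₙ = 3·5ⁿ → as n→∞, aₙ→∞ (since base 5 > 1)
No finite upper bound exists
The sequence is UNBOUNDED

Unbounded (aₙ → ∞ as n → ∞)


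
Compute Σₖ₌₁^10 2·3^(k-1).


Sₙ = 2×(3^10 - 1)/(3 - 1)
= 2×(59049 - 1)/2
= 2×59048/2
= 59048

S_10 = 59048


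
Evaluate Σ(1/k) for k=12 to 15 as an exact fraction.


Σₖ₌12^15 1/k = 1/12 + 1/13 + 1/14 + 1/15
= 543/1820
≈ 0.2984

Sum = 543/1820 ≈ 0.2984


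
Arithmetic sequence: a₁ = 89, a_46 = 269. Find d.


d = (aₙ - a₁)/(n-1)
= (269 - 89)/(46-1)
= 180/45 = 4

d = 4


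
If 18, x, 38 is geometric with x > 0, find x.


GM = √(18×38) = √684 = 26.1534

GM = 26.1534


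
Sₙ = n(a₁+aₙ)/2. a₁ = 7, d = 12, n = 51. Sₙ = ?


aₙ = 7 + (51-1)×12 = 607
Sₙ = n(a₁+aₙ)/2 = 51×(7+607)/2
= 51×614/2 = 15657

S_51 = 15657


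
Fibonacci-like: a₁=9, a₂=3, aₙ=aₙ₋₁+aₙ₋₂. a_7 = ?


Computing iteratively: 9, 3, 12, 15, 27, 42, 69
a_7 = 69

a_7 = 69


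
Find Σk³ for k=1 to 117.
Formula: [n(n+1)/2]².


n(n+1)/2 = 117×118/2 = 6903
Σk³ = 6903² = 47651409

Σk³ = 47651409


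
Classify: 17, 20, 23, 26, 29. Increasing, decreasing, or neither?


Differences: 3, 3, 3, 3
All differences > 0 → strictly INCREASING

Monotonically increasing


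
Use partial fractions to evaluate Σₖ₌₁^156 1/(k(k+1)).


1/(k(k+1)) = 1/k - 1/(k+1) (partial fractions)
Telescoping: Σ = 1 - 1/157 = 156/157

Sum = 156/157


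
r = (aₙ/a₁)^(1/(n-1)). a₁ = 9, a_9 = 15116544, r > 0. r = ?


r^(n-1) = aₙ/a₁
r^8 = 15116544/9 = 1679616
r = 1679616^(1/8)
= ±6; taking r > 0 gives r = 6

r = 6


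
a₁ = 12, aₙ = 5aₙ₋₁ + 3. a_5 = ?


Computing step by step:
a_1 = 12
a_2 = 63
a_3 = 318
a_4 = 1593
a_5 = 7968


a_5 = 7968


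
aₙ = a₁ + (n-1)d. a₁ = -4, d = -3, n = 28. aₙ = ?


aₙ = a₁ + (n-1)d
= -4 + (28-1)×-3
= -4 - 81
= -85

a_28 = -85


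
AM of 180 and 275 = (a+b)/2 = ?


AM = (180 + 275)/2 = 455/2 = 227.5

AM = 227.5


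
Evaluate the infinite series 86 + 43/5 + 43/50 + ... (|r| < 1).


S∞ = a₁/(1-r) = 86/(1 - 1/10)
= 86/(9/10)
= 860/9

S∞ = 860/9


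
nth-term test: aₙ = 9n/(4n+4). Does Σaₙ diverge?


lim(n→∞) 9n/(4n+4) = 9/4 = 9/4  (divide numerator and denominator by n)
lim aₙ = 9/4 ≠ 0 → series DIVERGES

Diverges (lim aₙ = 9/4 ≠ 0)


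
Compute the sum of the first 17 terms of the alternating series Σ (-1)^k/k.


S = -1 + 1/2 - 1/3 + 1/4 - 1/5 + 1/6 - 1/7 + 1/8 ± ...
= -0.7217
(Full series converges to -ln(2) ≈ -0.6931)

S_17 = -0.7217


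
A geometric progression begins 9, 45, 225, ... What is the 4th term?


aₙ = a₁·r^(n-1)
= 9×5^3
= 9×125
= 1125

a_4 = 1125


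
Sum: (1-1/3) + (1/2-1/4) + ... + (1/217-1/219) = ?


Telescoping with gap 2: two head and two tail terms survive.
= (1 + 1/2) - (1/218 + 1/219)
= 3/2 - 1/218 - 1/219 = 35588/23871

Sum = 35588/23871


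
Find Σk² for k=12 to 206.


Σₖ₌12^206 k² = Σₖ₌₁^206 k² − Σₖ₌₁^11 k²
= 206·207·413/6 − 11·12·23/6
= 2935191 − 506 = 2934685

Σk² = 2934685


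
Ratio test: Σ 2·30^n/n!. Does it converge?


aₙ = 2·30^n/n!
a_{n+1}/aₙ = 30^(n+1)/(n+1)! × n!/30^n  (constant 2 cancels)
= 30/(n+1)
L = lim(n→∞) 30/(n+1) = 0
L < 1 → series CONVERGES

Converges (ratio test: L = 0 < 1)


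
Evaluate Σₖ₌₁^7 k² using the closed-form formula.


n = 7
n(n+1)(2n+1)/6 = 7×8×15/6
= 840/6 = 140

Σk² = 140


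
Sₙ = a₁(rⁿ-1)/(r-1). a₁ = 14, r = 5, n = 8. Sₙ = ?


Sₙ = 14×(5^8 - 1)/(5 - 1)
= 14×(390625 - 1)/4
= 14×390624/4
= 1367184

S_8 = 1367184


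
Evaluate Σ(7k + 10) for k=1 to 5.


Σ(7k+10) = 7·Σk + 10·n
= 7·15 + 10·5
= 105 + 50 = 155

Σ = 155


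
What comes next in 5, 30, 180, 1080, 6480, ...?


Pattern: geometric (r=6)
Terms: 5, 30, 180, 1080, 6480
Next term = 38880

Next term = 38880


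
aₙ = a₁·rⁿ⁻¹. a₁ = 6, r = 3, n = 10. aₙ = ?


aₙ = a₁·r^(n-1)
= 6×3^9
= 6×19683
= 118098

a_10 = 118098


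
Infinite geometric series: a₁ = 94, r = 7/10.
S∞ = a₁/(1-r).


S∞ = a₁/(1-r) = 94/(1 - 7/10)
= 94/(3/10)
= 940/3

S∞ = 940/3


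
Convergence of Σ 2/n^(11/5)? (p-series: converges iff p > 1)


p-series test: Σ c/n^p converges if p > 1, diverges if p ≤ 1 (constant c > 0 doesn't affect convergence).
p = 11/5
11/5 > 1 → CONVERGES

Converges (p = 11/5 > 1)


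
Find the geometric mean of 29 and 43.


GM = √(29×43) = √1247 = 35.3129

GM = 35.3129


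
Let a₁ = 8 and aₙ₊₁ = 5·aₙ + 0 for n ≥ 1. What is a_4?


Computing step by step:
a_1 = 8
a_2 = 40
a_3 = 200
a_4 = 1000


a_4 = 1000


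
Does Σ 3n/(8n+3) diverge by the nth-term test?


lim(n→∞) 3n/(8n+3) = 3/8 = 3/8  (divide numerator and denominator by n)
lim aₙ = 3/8 ≠ 0 → series DIVERGES

Diverges (lim aₙ = 3/8 ≠ 0)


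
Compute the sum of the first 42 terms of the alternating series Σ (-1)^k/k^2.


S = -1 + 1/4 - 1/9 + 1/16 - 1/25 + 1/36 - 1/49 + 1/64 ± ...
= -0.8222
(Full series converges to -π²/12 ≈ -0.8225)

S_42 = -0.8222


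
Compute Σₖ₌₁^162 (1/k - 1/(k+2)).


Telescoping with gap 2: two head and two tail terms survive.
= (1 + 1/2) - (1/163 + 1/164)
= 3/2 - 1/163 - 1/164 = 39771/26732

Sum = 39771/26732


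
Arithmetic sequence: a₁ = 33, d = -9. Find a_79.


aₙ = a₁ + (n-1)d
= 33 + (79-1)×-9
= 33 - 702
= -669

a_79 = -669


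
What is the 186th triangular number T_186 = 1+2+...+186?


n(n+1)/2 = 186×187/2 = 34782/2 = 17391

Σk = 17391


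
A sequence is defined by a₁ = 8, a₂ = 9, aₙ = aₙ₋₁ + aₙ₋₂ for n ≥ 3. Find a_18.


Computing iteratively: 8, 9, 17, 26, 43, 69, 112, 181, 293, 474, 767, 1241, ...
a_18 = 22269

a_18 = 22269


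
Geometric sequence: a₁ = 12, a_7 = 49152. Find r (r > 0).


r^(n-1) = aₙ/a₁
r^6 = 49152/12 = 4096
r = 4096^(1/6)
= ±4; taking r > 0 gives r = 4

r = 4


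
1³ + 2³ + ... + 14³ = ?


n(n+1)/2 = 14×15/2 = 105
Σk³ = 105² = 11025

Σk³ = 11025


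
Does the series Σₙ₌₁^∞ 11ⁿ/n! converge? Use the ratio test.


aₙ = 11^n/n!
a_{n+1}/aₙ = 11^(n+1)/(n+1)! × n!/11^n
= 11/(n+1)
L = lim(n→∞) 11/(n+1) = 0
L < 1 → series CONVERGES

Converges (ratio test: L = 0 < 1)


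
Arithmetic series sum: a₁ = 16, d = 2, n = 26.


aₙ = 16 + (26-1)×2 = 66
Sₙ = n(a₁+aₙ)/2 = 26×(16+66)/2
= 26×82/2 = 1066

S_26 = 1066


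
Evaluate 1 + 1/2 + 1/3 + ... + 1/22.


H_22 = 1/1 + 1/2 + 1/3 + ... + 1/22
= 19093197/5173168
≈ 3.6908

H_22 = 19093197/5173168 ≈ 3.6908


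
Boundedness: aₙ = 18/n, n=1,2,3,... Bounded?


a₁ = 18, a₂ = 18/2, a₃ = 18/3, ...
0 < aₙ ≤ 18 for all n ≥ 1
Lower bound: 0, Upper bound: 18
The sequence IS bounded

Bounded (0 < aₙ ≤ 18)


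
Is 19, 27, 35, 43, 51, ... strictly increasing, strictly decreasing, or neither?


Differences: 8, 8, 8, 8
All differences > 0 → strictly INCREASING

Monotonically increasing


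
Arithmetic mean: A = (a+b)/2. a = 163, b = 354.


AM = (163 + 354)/2 = 517/2 = 258.5

AM = 258.5


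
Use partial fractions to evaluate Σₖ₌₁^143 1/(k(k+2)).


1/(k(k+2)) = (1/2)·(1/k - 1/(k+2)) (partial fractions)
Telescoping: Σ = (1/2)·(1 + 1/2 - 1/144 - 1/145) = 31031/41760

Sum = 31031/41760


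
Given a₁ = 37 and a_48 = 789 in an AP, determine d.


d = (aₙ - a₁)/(n-1)
= (789 - 37)/(48-1)
= 752/47 = 16

d = 16


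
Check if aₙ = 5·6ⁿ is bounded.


aₙ = 5·6ⁿ → as n→∞, aₙ→∞ (since base 6 > 1)
No finite upper bound exists
The sequence is UNBOUNDED

Unbounded (aₙ → ∞ as n → ∞)


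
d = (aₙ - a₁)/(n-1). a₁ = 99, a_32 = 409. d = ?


d = (aₙ - a₁)/(n-1)
= (409 - 99)/(32-1)
= 310/31 = 10

d = 10


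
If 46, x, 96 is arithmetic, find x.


AM = (46 + 96)/2 = 142/2 = 71

AM = 71


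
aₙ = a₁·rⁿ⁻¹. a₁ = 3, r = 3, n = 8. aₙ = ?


aₙ = a₁·r^(n-1)
= 3×3^7
= 3×2187
= 6561

a_8 = 6561


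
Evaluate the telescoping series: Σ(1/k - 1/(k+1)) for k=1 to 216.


Telescoping: adjacent terms cancel.
= 1/1 - 1/217
= 1 - 1/217 = 216/217

Sum = 216/217


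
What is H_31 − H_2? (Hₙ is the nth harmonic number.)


Σₖ₌3^31 1/k = 1/3 + 1/4 + 1/5 + ... + 1/31
= 182471592627157/72201776446800
≈ 2.5272

Sum = 182471592627157/72201776446800 ≈ 2.5272


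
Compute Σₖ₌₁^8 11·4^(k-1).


Sₙ = 11×(4^8 - 1)/(4 - 1)
= 11×(65536 - 1)/3
= 11×65535/3
= 240295

S_8 = 240295


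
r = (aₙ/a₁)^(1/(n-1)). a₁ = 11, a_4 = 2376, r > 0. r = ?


r^(n-1) = aₙ/a₁
r^3 = 2376/11 = 216
r = 216^(1/3)
= 6

r = 6


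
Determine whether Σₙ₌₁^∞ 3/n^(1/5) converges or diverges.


p-series test: Σ c/n^p converges if p > 1, diverges if p ≤ 1 (constant c > 0 doesn't affect convergence).
p = 1/5
1/5 ≤ 1 → DIVERGES

Diverges (p = 1/5 ≤ 1)


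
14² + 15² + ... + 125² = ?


Σₖ₌14^125 k² = Σₖ₌₁^125 k² − Σₖ₌₁^13 k²
= 125·126·251/6 − 13·14·27/6
= 658875 − 819 = 658056

Σk² = 658056


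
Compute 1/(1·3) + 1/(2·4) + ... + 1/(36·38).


1/(k(k+2)) = (1/2)·(1/k - 1/(k+2)) (partial fractions)
Telescoping: Σ = (1/2)·(1 + 1/2 - 1/37 - 1/38) = 1017/1406

Sum = 1017/1406


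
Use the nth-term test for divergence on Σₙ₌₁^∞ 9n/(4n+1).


lim(n→∞) 9n/(4n+1) = 9/4 = 9/4  (divide numerator and denominator by n)
lim aₙ = 9/4 ≠ 0 → series DIVERGES

Diverges (lim aₙ = 9/4 ≠ 0)


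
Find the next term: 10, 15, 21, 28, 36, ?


Pattern: triangular numbers: n(n+1)/2
Terms: 10, 15, 21, 28, 36
Next term = 45

Next term = 45


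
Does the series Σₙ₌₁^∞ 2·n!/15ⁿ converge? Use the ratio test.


aₙ = 2·n!/15^n
a_{n+1}/aₙ = (n+1)!/15^(n+1) × 15^n/n!  (constant 2 cancels)
= (n+1)/15
L = lim(n→∞) (n+1)/15 = ∞
L > 1 → series DIVERGES

Diverges (ratio test: L = ∞ > 1)


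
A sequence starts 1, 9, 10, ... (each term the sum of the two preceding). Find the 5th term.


Computing iteratively: 1, 9, 10, 19, 29
a_5 = 29

a_5 = 29


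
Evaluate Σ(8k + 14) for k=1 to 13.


Σ(8k+14) = 8·Σk + 14·n
= 8·91 + 14·13
= 728 + 182 = 910

Σ = 910


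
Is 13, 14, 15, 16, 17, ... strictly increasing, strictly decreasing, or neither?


Differences: 1, 1, 1, 1
All differences > 0 → strictly INCREASING

Monotonically increasing


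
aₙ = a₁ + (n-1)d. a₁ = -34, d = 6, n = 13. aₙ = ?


aₙ = a₁ + (n-1)d
= -34 + (13-1)×6
= -34 + 72
= 38

a_13 = 38


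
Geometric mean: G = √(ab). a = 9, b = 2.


GM = √(9×2) = √18 = 4.2426

GM = 4.2426


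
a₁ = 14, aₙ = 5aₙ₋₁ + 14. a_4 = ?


Computing step by step:
a_1 = 14
a_2 = 84
a_3 = 434
a_4 = 2184


a_4 = 2184


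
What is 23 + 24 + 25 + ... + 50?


Σₖ₌23^50 k = Σₖ₌₁^50 k − Σₖ₌₁^22 k
= 50·51/2 − 22·23/2
= 1275 − 253 = 1022

Σk = 1022


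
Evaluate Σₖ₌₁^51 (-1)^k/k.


S = -1 + 1/2 - 1/3 + 1/4 - 1/5 + 1/6 - 1/7 + 1/8 ± ...
= -0.7029
(Full series converges to -ln(2) ≈ -0.6931)

S_51 = -0.7029


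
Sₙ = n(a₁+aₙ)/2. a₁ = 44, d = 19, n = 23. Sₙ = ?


aₙ = 44 + (23-1)×19 = 462
Sₙ = n(a₁+aₙ)/2 = 23×(44+462)/2
= 23×506/2 = 5819

S_23 = 5819


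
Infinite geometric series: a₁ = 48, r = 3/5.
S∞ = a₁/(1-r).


S∞ = a₁/(1-r) = 48/(1 - 3/5)
= 48/(2/5)
= 120

S∞ = 120


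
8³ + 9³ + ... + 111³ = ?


Σₖ₌8^111 k³ = [111·112/2]² − [7·8/2]²
= 38638656 − 784 = 38637872

Σk³ = 38637872


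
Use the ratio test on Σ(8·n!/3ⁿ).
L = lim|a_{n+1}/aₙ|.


aₙ = 8·n!/3^n
a_{n+1}/aₙ = (n+1)!/3^(n+1) × 3^n/n!  (constant 8 cancels)
= (n+1)/3
L = lim(n→∞) (n+1)/3 = ∞
L > 1 → series DIVERGES

Diverges (ratio test: L = ∞ > 1)


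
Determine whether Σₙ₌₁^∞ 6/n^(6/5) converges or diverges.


p-series test: Σ c/n^p converges if p > 1, diverges if p ≤ 1 (constant c > 0 doesn't affect convergence).
p = 6/5
6/5 > 1 → CONVERGES

Converges (p = 6/5 > 1)


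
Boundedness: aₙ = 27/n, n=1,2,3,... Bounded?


a₁ = 27, a₂ = 27/2, a₃ = 27/3, ...
0 < aₙ ≤ 27 for all n ≥ 1
Lower bound: 0, Upper bound: 27
The sequence IS bounded

Bounded (0 < aₙ ≤ 27)
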